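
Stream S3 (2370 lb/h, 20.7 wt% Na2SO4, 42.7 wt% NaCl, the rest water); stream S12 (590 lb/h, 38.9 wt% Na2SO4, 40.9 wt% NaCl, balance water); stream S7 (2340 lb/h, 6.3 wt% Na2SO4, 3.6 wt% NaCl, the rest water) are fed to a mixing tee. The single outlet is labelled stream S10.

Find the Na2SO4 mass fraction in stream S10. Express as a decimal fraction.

Total flow out = 2370 + 590 + 2340 = 5300 lb/h.
Na2SO4 in = 2370×0.207 + 590×0.389 + 2340×0.063 = 867.52 lb/h.
Na2SO4 mass fraction in S10 = 867.52/5300 = 0.1637.

0.1637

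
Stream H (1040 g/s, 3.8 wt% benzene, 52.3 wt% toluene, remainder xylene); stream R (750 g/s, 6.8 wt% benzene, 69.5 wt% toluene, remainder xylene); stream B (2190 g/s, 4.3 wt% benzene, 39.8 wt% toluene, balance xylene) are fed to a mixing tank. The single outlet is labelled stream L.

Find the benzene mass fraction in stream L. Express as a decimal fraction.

0.0464

Total flow out = 1040 + 750 + 2190 = 3980 g/s.
benzene in = 1040×0.038 + 750×0.068 + 2190×0.043 = 184.69 g/s.
benzene mass fraction in L = 184.69/3980 = 0.0464.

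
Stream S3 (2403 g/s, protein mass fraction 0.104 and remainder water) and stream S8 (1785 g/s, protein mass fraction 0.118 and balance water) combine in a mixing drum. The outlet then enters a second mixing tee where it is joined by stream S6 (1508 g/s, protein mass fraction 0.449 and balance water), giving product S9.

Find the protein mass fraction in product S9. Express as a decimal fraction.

Overall, product flow = 5696 g/s.
protein in = 2403×0.104 + 1785×0.118 + 1508×0.449 = 1137.6 g/s.
protein fraction in S9 = 0.200.

0.200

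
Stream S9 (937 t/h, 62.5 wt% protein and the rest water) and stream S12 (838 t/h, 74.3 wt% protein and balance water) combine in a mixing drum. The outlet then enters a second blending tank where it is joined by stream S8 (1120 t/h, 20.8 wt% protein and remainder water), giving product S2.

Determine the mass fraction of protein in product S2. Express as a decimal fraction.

0.498

Overall, product flow = 2895 t/h.
protein in = 937×0.625 + 838×0.743 + 1120×0.208 = 1441.2 t/h.
protein fraction in S2 = 0.498.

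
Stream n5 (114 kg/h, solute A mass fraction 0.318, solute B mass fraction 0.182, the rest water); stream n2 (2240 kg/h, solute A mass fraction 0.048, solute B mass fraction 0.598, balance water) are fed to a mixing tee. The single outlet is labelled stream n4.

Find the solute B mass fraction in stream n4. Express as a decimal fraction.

0.578

Total flow out = 114 + 2240 = 2354 kg/h.
solute B in = 114×0.182 + 2240×0.598 = 1360.3 kg/h.
solute B mass fraction in n4 = 1360.3/2354 = 0.578.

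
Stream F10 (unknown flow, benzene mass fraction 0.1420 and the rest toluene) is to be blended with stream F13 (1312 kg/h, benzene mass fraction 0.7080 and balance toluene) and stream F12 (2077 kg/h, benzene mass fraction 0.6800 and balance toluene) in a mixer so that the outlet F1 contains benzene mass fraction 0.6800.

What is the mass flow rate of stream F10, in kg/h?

68.28 kg/h

Let F10 be the unknown flow. Total out = 3389 + F10.
benzene balance: 2341.3 + 0.142·F10 = 0.680·(3389 + F10)
(0.142 − 0.680)·F10 = 0.680×3389 − 2341.3 = -36.736
F10 = -36.736 / -0.538 = 68.283 kg/h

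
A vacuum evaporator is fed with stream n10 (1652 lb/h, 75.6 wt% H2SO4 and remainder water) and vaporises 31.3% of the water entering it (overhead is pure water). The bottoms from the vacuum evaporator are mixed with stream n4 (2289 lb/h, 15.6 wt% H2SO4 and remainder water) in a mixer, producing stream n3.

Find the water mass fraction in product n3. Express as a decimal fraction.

0.579

Vapour removed = 0.313×0.244×1652 = 126.17 lb/h; concentrate = 1525.8 lb/h.
water reaching the mixer = 276.92 (from concentrate) + 2289×0.844 = 2208.8 lb/h.
Product flow = 1525.8 + 2289 = 3814.8 lb/h; water fraction = 0.579.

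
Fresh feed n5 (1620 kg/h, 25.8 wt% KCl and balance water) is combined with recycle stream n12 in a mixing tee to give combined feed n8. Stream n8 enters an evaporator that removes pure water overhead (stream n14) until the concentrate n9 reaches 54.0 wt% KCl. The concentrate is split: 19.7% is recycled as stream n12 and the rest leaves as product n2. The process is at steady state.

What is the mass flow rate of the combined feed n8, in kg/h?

1810 kg/h

Overall KCl balance (none leaves overhead): KCl in fresh feed = KCl in product, i.e. 1620×0.258 = (1−0.197)·n9·0.540.
n9 = 417.96/(0.540×0.803) = 963.89 kg/h.
Recycle n12 = 0.197×963.89 = 189.89 kg/h.
Combined feed n8 = 1620 + 189.89 = 1809.9 kg/h.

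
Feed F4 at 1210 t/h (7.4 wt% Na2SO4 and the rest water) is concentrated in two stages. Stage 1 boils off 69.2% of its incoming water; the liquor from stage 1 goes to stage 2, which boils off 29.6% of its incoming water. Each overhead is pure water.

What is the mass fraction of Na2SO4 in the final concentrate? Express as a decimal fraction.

water in feed = 1210×0.926 = 1120.5 t/h.
After stage 1: water left = (1−0.692)×1120.5 = 345.1; stream total = 434.64 t/h.
After stage 2: water left = (1−0.296)×345.1 = 242.95; final concentrate = 332.49 t/h.
Na2SO4 fraction = 89.54/332.49 = 0.2693.

0.2693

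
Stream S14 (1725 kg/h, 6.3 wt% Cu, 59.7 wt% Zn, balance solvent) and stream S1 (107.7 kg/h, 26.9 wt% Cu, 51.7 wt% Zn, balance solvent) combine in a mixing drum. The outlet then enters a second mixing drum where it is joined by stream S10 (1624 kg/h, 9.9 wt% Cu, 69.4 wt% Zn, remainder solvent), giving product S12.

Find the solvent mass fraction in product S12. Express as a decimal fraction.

0.274

Overall, product flow = 3456.7 kg/h.
solvent in = 1725×0.340 + 107.7×0.214 + 1624×0.207 = 945.72 kg/h.
solvent fraction in S12 = 0.274.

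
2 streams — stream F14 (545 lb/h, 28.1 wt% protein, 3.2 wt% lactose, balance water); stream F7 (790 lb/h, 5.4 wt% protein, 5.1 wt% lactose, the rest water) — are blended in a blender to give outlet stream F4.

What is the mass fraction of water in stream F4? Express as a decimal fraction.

0.8101

Total flow out = 545 + 790 = 1335 lb/h.
water in = 545×0.687 + 790×0.895 = 1081.5 lb/h.
water mass fraction in F4 = 1081.5/1335 = 0.8101.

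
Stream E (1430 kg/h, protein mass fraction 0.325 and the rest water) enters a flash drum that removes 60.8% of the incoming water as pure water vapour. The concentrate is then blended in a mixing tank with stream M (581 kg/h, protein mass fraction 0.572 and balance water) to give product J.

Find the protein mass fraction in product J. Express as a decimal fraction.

0.560

Vapour removed = 0.608×0.675×1430 = 586.87 kg/h; concentrate = 843.13 kg/h.
protein reaching the mixer = 464.75 (from concentrate) + 581×0.572 = 797.08 kg/h.
Product flow = 843.13 + 581 = 1424.1 kg/h; protein fraction = 0.560.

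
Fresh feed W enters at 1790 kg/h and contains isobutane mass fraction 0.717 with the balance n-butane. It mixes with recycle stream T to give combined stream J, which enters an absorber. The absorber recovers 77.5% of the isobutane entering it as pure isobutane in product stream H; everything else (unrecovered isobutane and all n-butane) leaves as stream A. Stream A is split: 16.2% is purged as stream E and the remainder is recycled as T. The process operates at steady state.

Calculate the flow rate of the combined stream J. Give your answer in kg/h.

4709 kg/h

n-butane enters only via W and leaves only via the purge: 1790×0.283 = 0.162×(n-butane in A), and the absorber passes all n-butane, so n-butane in J = n-butane in A = 3127 kg/h.
isobutane in J: m_A = 1790×0.717 + (1−0.162)·(1−0.775)·m_A, so m_A = 1283.4/0.8115 = 1581.7 kg/h.
J = 1581.7 + 3127 = 4708.6 kg/h.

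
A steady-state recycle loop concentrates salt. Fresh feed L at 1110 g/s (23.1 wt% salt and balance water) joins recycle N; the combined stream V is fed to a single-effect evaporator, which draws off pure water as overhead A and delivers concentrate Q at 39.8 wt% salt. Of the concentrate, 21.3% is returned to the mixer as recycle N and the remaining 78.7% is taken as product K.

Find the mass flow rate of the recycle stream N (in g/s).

174.4 g/s

Overall salt balance (none leaves overhead): salt in fresh feed = salt in product, i.e. 1110×0.231 = (1−0.213)·Q·0.398.
Q = 256.41/(0.398×0.787) = 818.61 g/s.
Recycle N = 0.213×818.61 = 174.36 g/s.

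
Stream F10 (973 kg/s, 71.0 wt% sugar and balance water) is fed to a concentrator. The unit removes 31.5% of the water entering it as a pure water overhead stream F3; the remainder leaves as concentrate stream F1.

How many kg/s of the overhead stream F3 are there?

water entering = 973×0.290 = 282.17 kg/s; overhead removed = 0.315×282.17 = 88.884 kg/s.

88.88 kg/s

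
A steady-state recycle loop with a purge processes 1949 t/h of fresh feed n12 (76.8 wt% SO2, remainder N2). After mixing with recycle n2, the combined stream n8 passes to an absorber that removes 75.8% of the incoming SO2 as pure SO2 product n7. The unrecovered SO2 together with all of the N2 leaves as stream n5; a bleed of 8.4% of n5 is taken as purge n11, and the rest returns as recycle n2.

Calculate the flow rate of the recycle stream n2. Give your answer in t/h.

N2 enters only via n12 and leaves only via the purge: 1949×0.232 = 0.084×(N2 in n5), and the absorber passes all N2, so N2 in n8 = N2 in n5 = 5383 t/h.
SO2 in n8: m_A = 1949×0.768 + (1−0.084)·(1−0.758)·m_A, so m_A = 1496.8/0.7783 = 1923.1 t/h.
n5 = (1−0.758)×1923.1 + 5383 = 5848.4 t/h.
Recycle n2 = (1−0.084)×5848.4 = 5357.1 t/h.

5357 t/h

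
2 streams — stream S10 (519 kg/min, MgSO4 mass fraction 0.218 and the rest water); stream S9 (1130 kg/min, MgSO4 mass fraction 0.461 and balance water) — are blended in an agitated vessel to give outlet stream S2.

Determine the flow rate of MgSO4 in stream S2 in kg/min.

MgSO4 out = MgSO4 in = 519×0.218 + 1130×0.461 = 634.07 kg/min.

634.1 kg/min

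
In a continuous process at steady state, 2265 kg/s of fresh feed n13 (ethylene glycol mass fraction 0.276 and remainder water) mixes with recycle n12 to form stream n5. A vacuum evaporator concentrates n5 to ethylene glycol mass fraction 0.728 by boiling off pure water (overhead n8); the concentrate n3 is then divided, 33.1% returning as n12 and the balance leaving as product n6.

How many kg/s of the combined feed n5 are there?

Overall ethylene glycol balance (none leaves overhead): ethylene glycol in fresh feed = ethylene glycol in product, i.e. 2265×0.276 = (1−0.331)·n3·0.728.
n3 = 625.14/(0.728×0.669) = 1283.6 kg/s.
Recycle n12 = 0.331×1283.6 = 424.86 kg/s.
Combined feed n5 = 2265 + 424.86 = 2689.9 kg/s.

2690 kg/s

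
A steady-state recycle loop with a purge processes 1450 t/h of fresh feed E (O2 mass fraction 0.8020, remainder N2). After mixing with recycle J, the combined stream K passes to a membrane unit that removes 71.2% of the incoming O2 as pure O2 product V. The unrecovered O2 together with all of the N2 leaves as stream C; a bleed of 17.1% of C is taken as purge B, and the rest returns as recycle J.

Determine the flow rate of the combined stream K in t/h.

3207 t/h

N2 enters only via E and leaves only via the purge: 1450×0.198 = 0.171×(N2 in C), and the membrane unit passes all N2, so N2 in K = N2 in C = 1678.9 t/h.
O2 in K: m_A = 1450×0.802 + (1−0.171)·(1−0.712)·m_A, so m_A = 1162.9/0.7612 = 1527.6 t/h.
K = 1527.6 + 1678.9 = 3206.6 t/h.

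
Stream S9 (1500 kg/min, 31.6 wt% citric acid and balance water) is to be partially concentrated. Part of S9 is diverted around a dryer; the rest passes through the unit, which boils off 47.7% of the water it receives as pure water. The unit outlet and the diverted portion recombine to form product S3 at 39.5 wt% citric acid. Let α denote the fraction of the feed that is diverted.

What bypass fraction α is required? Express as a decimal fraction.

0.387

All 1500×0.316 = 474 kg/min of citric acid reaches S3, so S3 = 474/0.395 = 1200 kg/min and vapour = 300 kg/min.
The evaporator receives (1−α)·1500 of feed at 0.684 water and removes 0.477 of that water:
0.477×0.684×(1−α)×1500 = 300
(1−α) = 300/489.4 = 0.6130;  α = 0.3870.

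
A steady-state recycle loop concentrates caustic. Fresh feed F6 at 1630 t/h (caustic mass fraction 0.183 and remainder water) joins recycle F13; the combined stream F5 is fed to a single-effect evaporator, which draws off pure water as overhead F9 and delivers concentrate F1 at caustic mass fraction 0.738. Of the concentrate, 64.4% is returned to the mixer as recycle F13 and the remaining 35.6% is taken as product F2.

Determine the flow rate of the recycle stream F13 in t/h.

Overall caustic balance (none leaves overhead): caustic in fresh feed = caustic in product, i.e. 1630×0.183 = (1−0.644)·F1·0.738.
F1 = 298.29/(0.738×0.356) = 1135.4 t/h.
Recycle F13 = 0.644×1135.4 = 731.17 t/h.

731.2 t/h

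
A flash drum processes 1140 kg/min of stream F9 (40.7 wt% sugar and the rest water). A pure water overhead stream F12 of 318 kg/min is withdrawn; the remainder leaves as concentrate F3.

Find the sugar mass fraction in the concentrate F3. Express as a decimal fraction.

0.5645

sugar is not removed: 1140×0.407 = 463.98 kg/min of sugar enters F3.
Concentrate = 1140 − 318 = 822 kg/min.
Mass fraction = 463.98/822 = 0.5645.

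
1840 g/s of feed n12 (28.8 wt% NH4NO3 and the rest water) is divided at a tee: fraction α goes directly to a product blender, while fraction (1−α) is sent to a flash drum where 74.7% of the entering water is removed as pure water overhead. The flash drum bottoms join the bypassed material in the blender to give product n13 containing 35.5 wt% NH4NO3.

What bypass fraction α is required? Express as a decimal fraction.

0.645

All 1840×0.288 = 529.92 g/s of NH4NO3 reaches n13, so n13 = 529.92/0.355 = 1492.7 g/s and vapour = 347.27 g/s.
The evaporator receives (1−α)·1840 of feed at 0.712 water and removes 0.747 of that water:
0.747×0.712×(1−α)×1840 = 347.27
(1−α) = 347.27/978.63 = 0.3549;  α = 0.6451.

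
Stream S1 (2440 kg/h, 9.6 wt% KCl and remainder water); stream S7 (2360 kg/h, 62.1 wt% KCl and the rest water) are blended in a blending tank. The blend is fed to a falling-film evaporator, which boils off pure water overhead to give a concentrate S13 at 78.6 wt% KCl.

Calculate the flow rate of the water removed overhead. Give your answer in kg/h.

2637 kg/h

KCl entering = 2440×0.096 + 2360×0.621 = 1699.8 kg/h.
All KCl reports to S13, so S13 = 1699.8/0.786 = 2162.6 kg/h.
Total feed = 4800 kg/h; overhead = 4800 − 2162.6 = 2637.4 kg/h.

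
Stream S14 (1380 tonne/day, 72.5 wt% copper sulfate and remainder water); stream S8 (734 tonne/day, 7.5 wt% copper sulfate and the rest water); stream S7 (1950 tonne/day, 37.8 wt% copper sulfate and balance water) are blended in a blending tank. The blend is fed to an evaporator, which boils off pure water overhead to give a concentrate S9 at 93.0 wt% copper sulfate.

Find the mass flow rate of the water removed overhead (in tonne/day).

copper sulfate entering = 1380×0.725 + 734×0.075 + 1950×0.378 = 1792.7 tonne/day.
All copper sulfate reports to S9, so S9 = 1792.7/0.930 = 1927.6 tonne/day.
Total feed = 4064 tonne/day; overhead = 4064 − 1927.6 = 2136.4 tonne/day.

2136 tonne/day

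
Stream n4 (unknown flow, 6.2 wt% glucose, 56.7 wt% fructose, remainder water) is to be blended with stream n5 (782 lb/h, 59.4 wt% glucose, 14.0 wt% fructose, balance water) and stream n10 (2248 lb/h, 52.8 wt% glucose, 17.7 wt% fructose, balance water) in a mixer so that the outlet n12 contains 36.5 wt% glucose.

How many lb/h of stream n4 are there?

1800 lb/h

Let n4 be the unknown flow. Total out = 3030 + n4.
glucose balance: 1651.5 + 0.062·n4 = 0.365·(3030 + n4)
(0.062 − 0.365)·n4 = 0.365×3030 − 1651.5 = -545.5
n4 = -545.5 / -0.303 = 1800.3 lb/h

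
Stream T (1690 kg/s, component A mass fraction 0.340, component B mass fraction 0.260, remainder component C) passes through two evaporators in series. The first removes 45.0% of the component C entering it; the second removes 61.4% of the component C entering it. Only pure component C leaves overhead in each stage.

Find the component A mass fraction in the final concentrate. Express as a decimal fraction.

component C in feed = 1690×0.400 = 676 kg/s.
After stage 1: component C left = (1−0.450)×676 = 371.8; stream total = 1385.8 kg/s.
After stage 2: component C left = (1−0.614)×371.8 = 143.51; final concentrate = 1157.5 kg/s.
component A fraction = 574.6/1157.5 = 0.496.

0.496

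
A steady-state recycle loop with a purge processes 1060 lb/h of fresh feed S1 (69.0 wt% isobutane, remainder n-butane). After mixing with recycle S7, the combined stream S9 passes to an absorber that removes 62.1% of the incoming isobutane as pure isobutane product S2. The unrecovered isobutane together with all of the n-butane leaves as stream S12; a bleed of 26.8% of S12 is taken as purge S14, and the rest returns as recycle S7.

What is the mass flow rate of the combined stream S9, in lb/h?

n-butane enters only via S1 and leaves only via the purge: 1060×0.310 = 0.268×(n-butane in S12), and the absorber passes all n-butane, so n-butane in S9 = n-butane in S12 = 1226.1 lb/h.
isobutane in S9: m_A = 1060×0.690 + (1−0.268)·(1−0.621)·m_A, so m_A = 731.4/0.7226 = 1012.2 lb/h.
S9 = 1012.2 + 1226.1 = 2238.3 lb/h.

2238 lb/h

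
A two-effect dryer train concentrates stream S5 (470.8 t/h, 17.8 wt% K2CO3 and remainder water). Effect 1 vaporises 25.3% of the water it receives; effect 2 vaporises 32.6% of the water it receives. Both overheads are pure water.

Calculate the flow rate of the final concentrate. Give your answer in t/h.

water in feed = 470.8×0.822 = 387 t/h.
After stage 1: water left = (1−0.253)×387 = 289.09; stream total = 372.89 t/h.
After stage 2: water left = (1−0.326)×289.09 = 194.84; final concentrate = 278.65 t/h.

278.6 t/h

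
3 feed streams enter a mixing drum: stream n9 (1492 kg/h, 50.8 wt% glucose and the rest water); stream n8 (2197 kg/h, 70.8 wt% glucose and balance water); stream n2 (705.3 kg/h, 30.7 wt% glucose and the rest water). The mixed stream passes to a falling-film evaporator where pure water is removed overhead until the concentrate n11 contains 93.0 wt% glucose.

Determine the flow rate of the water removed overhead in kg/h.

1674 kg/h

glucose entering = 1492×0.508 + 2197×0.708 + 705.3×0.307 = 2529.9 kg/h.
All glucose reports to n11, so n11 = 2529.9/0.930 = 2720.4 kg/h.
Total feed = 4394.3 kg/h; overhead = 4394.3 − 2720.4 = 1673.9 kg/h.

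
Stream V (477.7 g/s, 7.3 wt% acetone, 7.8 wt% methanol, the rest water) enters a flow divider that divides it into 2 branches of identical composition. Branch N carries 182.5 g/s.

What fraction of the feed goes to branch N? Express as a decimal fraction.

0.382

Fraction to N = 182.5/477.7 = 0.3820.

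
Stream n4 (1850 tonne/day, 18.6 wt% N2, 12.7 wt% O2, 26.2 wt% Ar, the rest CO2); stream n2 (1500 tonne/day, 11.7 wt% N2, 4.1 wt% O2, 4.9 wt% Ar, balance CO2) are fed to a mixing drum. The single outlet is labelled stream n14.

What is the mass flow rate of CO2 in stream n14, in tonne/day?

CO2 out = CO2 in = 1850×0.425 + 1500×0.793 = 1975.8 tonne/day.

1976 tonne/day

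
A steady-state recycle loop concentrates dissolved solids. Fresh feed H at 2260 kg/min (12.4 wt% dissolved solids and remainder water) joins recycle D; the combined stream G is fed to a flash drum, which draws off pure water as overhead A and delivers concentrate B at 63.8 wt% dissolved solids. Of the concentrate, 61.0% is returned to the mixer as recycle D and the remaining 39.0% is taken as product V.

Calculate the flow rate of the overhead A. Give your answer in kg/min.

Overall dissolved solids balance (none leaves overhead): dissolved solids in fresh feed = dissolved solids in product, i.e. 2260×0.124 = (1−0.610)·B·0.638.
B = 280.24/(0.638×0.390) = 1126.3 kg/min.
Recycle D = 0.610×1126.3 = 687.03 kg/min.
Combined feed G = 2260 + 687.03 = 2947 kg/min.
Overhead A = G − B = 2947 − 1126.3 = 1820.8 kg/min.

1821 kg/min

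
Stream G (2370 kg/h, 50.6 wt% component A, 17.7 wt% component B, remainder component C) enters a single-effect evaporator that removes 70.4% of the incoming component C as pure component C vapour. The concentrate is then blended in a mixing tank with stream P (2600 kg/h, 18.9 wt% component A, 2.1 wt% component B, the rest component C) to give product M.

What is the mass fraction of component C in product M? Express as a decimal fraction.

0.5126

Vapour removed = 0.704×0.317×2370 = 528.91 kg/h; concentrate = 1841.1 kg/h.
component C reaching the mixer = 222.38 (from concentrate) + 2600×0.790 = 2276.4 kg/h.
Product flow = 1841.1 + 2600 = 4441.1 kg/h; component C fraction = 0.5126.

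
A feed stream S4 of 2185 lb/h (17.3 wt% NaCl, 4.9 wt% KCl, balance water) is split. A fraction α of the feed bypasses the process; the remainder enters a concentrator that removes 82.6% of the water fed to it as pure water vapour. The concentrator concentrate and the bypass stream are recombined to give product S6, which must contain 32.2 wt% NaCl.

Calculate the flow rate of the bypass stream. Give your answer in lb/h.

All 2185×0.173 = 378 lb/h of NaCl reaches S6, so S6 = 378/0.322 = 1173.9 lb/h and vapour = 1011.1 lb/h.
The evaporator receives (1−α)·2185 of feed at 0.778 water and removes 0.826 of that water:
0.826×0.778×(1−α)×2185 = 1011.1
(1−α) = 1011.1/1404.1 = 0.7201;  α = 0.2799.
Bypass flow = 0.2799×2185 = 611.66 lb/h.

611.7 lb/h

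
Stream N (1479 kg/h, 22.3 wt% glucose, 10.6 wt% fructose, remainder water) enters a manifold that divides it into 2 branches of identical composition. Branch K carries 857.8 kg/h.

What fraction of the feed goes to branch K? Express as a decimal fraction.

0.580

Fraction to K = 857.8/1479 = 0.5800.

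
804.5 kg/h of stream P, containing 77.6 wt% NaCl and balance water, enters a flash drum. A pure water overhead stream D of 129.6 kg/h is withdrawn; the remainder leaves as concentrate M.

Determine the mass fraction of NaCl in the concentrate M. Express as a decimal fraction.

NaCl is not removed: 804.5×0.776 = 624.29 kg/h of NaCl enters M.
Concentrate = 804.5 − 129.6 = 674.9 kg/h.
Mass fraction = 624.29/674.9 = 0.9250.

0.9250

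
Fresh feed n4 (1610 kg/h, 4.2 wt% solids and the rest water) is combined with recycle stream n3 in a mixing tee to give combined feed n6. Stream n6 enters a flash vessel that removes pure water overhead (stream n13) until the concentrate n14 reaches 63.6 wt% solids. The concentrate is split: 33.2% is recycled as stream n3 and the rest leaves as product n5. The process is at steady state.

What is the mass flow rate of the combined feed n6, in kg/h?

Overall solids balance (none leaves overhead): solids in fresh feed = solids in product, i.e. 1610×0.042 = (1−0.332)·n14·0.636.
n14 = 67.62/(0.636×0.668) = 159.16 kg/h.
Recycle n3 = 0.332×159.16 = 52.842 kg/h.
Combined feed n6 = 1610 + 52.842 = 1662.8 kg/h.

1663 kg/h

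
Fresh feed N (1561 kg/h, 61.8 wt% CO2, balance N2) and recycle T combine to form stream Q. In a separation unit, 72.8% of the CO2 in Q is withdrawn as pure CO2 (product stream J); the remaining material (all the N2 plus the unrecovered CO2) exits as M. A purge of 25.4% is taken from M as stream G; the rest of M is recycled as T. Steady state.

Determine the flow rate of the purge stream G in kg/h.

679.9 kg/h

N2 enters only via N and leaves only via the purge: 1561×0.382 = 0.254×(N2 in M), and the separation unit passes all N2, so N2 in Q = N2 in M = 2347.6 kg/h.
CO2 in Q: m_A = 1561×0.618 + (1−0.254)·(1−0.728)·m_A, so m_A = 964.7/0.7971 = 1210.3 kg/h.
M = (1−0.728)×1210.3 + 2347.6 = 2676.8 kg/h.
Purge G = 0.254×2676.8 = 679.92 kg/h.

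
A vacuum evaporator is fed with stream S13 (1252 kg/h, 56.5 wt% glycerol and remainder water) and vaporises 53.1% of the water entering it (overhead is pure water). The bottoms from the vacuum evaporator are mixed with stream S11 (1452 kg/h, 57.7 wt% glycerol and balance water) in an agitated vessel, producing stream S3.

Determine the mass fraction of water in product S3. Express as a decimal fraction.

Vapour removed = 0.531×0.435×1252 = 289.19 kg/h; concentrate = 962.81 kg/h.
water reaching the mixer = 255.43 (from concentrate) + 1452×0.423 = 869.62 kg/h.
Product flow = 962.81 + 1452 = 2414.8 kg/h; water fraction = 0.3601.

0.3601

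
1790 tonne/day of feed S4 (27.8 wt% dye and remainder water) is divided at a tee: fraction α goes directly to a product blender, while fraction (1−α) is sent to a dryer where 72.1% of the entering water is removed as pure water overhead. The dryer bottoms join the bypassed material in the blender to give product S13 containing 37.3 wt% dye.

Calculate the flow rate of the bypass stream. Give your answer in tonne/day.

914.2 tonne/day

All 1790×0.278 = 497.62 tonne/day of dye reaches S13, so S13 = 497.62/0.373 = 1334.1 tonne/day and vapour = 455.9 tonne/day.
The evaporator receives (1−α)·1790 of feed at 0.722 water and removes 0.721 of that water:
0.721×0.722×(1−α)×1790 = 455.9
(1−α) = 455.9/931.81 = 0.4893;  α = 0.5107.
Bypass flow = 0.5107×1790 = 914.22 tonne/day.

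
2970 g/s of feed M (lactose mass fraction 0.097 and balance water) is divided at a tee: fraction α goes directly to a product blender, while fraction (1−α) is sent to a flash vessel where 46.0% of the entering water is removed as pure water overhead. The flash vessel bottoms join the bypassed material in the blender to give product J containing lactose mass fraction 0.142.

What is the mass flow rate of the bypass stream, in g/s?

704.1 g/s

All 2970×0.097 = 288.09 g/s of lactose reaches J, so J = 288.09/0.142 = 2028.8 g/s and vapour = 941.2 g/s.
The evaporator receives (1−α)·2970 of feed at 0.903 water and removes 0.460 of that water:
0.460×0.903×(1−α)×2970 = 941.2
(1−α) = 941.2/1233.7 = 0.7629;  α = 0.2371.
Bypass flow = 0.2371×2970 = 704.13 g/s.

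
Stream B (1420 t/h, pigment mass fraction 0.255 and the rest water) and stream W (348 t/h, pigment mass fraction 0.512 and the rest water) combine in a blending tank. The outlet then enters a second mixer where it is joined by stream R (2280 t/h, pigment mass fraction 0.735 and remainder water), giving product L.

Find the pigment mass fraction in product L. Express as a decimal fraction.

0.547

Overall, product flow = 4048 t/h.
pigment in = 1420×0.255 + 348×0.512 + 2280×0.735 = 2216.1 t/h.
pigment fraction in L = 0.547.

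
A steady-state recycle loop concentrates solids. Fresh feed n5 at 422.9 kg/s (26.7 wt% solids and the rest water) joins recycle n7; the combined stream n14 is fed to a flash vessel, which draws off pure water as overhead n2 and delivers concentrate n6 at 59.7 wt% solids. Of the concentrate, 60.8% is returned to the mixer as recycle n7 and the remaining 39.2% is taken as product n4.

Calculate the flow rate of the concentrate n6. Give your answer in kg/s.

Overall solids balance (none leaves overhead): solids in fresh feed = solids in product, i.e. 422.9×0.267 = (1−0.608)·n6·0.597.
n6 = 112.91/(0.597×0.392) = 482.49 kg/s.

482.5 kg/s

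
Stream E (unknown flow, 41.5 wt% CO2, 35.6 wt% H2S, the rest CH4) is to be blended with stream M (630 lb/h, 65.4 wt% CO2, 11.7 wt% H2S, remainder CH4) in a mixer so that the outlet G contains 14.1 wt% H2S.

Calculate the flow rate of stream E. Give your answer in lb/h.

70.33 lb/h

Let E be the unknown flow. Total out = 630 + E.
H2S balance: 73.71 + 0.356·E = 0.141·(630 + E)
(0.356 − 0.141)·E = 0.141×630 − 73.71 = 15.12
E = 15.12 / 0.215 = 70.326 lb/h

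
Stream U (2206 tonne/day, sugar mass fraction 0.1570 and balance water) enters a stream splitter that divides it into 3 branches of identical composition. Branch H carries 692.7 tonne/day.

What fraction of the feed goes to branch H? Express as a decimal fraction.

Fraction to H = 692.7/2206 = 0.3140.

0.314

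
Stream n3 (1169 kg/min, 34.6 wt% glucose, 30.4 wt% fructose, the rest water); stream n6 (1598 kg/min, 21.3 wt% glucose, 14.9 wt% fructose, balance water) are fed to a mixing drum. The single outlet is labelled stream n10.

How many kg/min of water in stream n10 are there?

1429 kg/min

water out = water in = 1169×0.350 + 1598×0.638 = 1428.7 kg/min.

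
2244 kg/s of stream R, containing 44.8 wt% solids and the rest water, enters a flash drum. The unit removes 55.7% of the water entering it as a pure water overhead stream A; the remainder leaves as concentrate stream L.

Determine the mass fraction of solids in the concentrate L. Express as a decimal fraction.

solids is not removed: 2244×0.448 = 1005.3 kg/s of solids enters L.
water entering = 2244×0.552 = 1238.7 kg/s; overhead removed = 0.557×1238.7 = 689.95 kg/s.
Concentrate = 2244 − 689.95 = 1554.1 kg/s.
Mass fraction = 1005.3/1554.1 = 0.647.

0.647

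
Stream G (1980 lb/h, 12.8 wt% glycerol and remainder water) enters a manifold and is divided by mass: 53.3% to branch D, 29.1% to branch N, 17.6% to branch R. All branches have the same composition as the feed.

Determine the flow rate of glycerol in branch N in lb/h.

Branch N total = 0.291×1980 = 576.18 lb/h.
glycerol in N = 0.128×576.18 = 73.751 lb/h.

73.75 lb/h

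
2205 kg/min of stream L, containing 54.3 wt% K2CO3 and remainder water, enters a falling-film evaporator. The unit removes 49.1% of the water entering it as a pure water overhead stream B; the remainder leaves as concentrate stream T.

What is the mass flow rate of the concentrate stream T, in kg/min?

1710 kg/min

water entering = 2205×0.457 = 1007.7 kg/min; overhead removed = 0.491×1007.7 = 494.77 kg/min.
Concentrate = 2205 − 494.77 = 1710.2 kg/min.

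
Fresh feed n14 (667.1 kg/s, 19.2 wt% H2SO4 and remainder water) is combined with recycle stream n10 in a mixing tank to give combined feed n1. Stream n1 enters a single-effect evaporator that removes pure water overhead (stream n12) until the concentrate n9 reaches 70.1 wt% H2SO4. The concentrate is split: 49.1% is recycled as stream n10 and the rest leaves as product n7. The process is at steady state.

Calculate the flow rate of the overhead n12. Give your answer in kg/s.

Overall H2SO4 balance (none leaves overhead): H2SO4 in fresh feed = H2SO4 in product, i.e. 667.1×0.192 = (1−0.491)·n9·0.701.
n9 = 128.08/(0.701×0.509) = 358.97 kg/s.
Recycle n10 = 0.491×358.97 = 176.25 kg/s.
Combined feed n1 = 667.1 + 176.25 = 843.35 kg/s.
Overhead n12 = n1 − n9 = 843.35 − 358.97 = 484.39 kg/s.

484.4 kg/s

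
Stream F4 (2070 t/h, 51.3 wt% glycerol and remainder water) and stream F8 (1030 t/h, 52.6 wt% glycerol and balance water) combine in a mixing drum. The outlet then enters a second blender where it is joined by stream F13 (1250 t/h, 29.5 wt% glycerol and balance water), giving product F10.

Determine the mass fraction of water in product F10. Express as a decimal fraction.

Overall, product flow = 4350 t/h.
water in = 2070×0.487 + 1030×0.474 + 1250×0.705 = 2377.6 t/h.
water fraction in F10 = 0.547.

0.547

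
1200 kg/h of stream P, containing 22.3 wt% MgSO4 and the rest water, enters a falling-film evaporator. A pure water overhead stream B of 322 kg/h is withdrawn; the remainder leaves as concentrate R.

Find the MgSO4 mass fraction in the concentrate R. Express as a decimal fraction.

0.305

MgSO4 is not removed: 1200×0.223 = 267.6 kg/h of MgSO4 enters R.
Concentrate = 1200 − 322 = 878 kg/h.
Mass fraction = 267.6/878 = 0.305.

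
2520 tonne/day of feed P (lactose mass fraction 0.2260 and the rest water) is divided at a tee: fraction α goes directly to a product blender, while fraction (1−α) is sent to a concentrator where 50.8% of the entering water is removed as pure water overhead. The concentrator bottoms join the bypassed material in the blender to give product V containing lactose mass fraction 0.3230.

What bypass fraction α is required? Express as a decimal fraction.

All 2520×0.226 = 569.52 tonne/day of lactose reaches V, so V = 569.52/0.323 = 1763.2 tonne/day and vapour = 756.78 tonne/day.
The evaporator receives (1−α)·2520 of feed at 0.774 water and removes 0.508 of that water:
0.508×0.774×(1−α)×2520 = 756.78
(1−α) = 756.78/990.84 = 0.7638;  α = 0.2362.

0.236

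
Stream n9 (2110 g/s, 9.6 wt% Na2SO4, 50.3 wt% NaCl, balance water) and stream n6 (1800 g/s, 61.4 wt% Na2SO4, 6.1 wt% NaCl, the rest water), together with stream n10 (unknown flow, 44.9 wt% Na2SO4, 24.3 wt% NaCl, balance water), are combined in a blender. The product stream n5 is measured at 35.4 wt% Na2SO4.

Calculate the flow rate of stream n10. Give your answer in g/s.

804 g/s

Let n10 be the unknown flow. Total out = 3910 + n10.
Na2SO4 balance: 1307.8 + 0.449·n10 = 0.354·(3910 + n10)
(0.449 − 0.354)·n10 = 0.354×3910 − 1307.8 = 76.38
n10 = 76.38 / 0.095 = 804 g/s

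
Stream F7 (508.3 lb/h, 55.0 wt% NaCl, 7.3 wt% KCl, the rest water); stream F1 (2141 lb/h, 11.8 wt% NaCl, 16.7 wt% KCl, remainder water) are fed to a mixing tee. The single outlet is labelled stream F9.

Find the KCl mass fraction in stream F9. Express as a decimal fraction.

Total flow out = 508.3 + 2141 = 2649.3 lb/h.
KCl in = 508.3×0.073 + 2141×0.167 = 394.65 lb/h.
KCl mass fraction in F9 = 394.65/2649.3 = 0.149.

0.149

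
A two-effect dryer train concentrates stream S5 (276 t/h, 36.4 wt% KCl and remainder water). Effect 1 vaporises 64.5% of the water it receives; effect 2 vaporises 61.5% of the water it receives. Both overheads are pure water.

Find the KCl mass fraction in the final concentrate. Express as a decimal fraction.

water in feed = 276×0.636 = 175.54 t/h.
After stage 1: water left = (1−0.645)×175.54 = 62.315; stream total = 162.78 t/h.
After stage 2: water left = (1−0.615)×62.315 = 23.991; final concentrate = 124.46 t/h.
KCl fraction = 100.46/124.46 = 0.8072.

0.8072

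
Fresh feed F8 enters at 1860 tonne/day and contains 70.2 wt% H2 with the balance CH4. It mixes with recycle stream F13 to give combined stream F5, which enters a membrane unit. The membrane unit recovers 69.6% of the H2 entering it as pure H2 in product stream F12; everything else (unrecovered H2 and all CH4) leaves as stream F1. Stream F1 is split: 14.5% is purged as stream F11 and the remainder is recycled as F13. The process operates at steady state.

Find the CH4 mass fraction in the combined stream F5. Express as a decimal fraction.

0.6842

CH4 enters only via F8 and leaves only via the purge: 1860×0.298 = 0.145×(CH4 in F1), and the membrane unit passes all CH4, so CH4 in F5 = CH4 in F1 = 3822.6 tonne/day.
H2 in F5: m_A = 1860×0.702 + (1−0.145)·(1−0.696)·m_A, so m_A = 1305.7/0.7401 = 1764.3 tonne/day.
F5 = 1764.3 + 3822.6 = 5586.9 tonne/day.
CH4 fraction in F5 = 3822.6/5586.9 = 0.6842.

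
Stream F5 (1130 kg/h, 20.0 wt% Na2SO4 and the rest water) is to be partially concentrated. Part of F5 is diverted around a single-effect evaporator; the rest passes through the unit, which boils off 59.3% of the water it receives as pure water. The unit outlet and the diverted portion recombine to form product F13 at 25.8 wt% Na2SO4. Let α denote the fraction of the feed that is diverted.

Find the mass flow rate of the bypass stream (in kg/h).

594.5 kg/h

All 1130×0.200 = 226 kg/h of Na2SO4 reaches F13, so F13 = 226/0.258 = 875.97 kg/h and vapour = 254.03 kg/h.
The evaporator receives (1−α)·1130 of feed at 0.800 water and removes 0.593 of that water:
0.593×0.800×(1−α)×1130 = 254.03
(1−α) = 254.03/536.07 = 0.4739;  α = 0.5261.
Bypass flow = 0.5261×1130 = 594.52 kg/h.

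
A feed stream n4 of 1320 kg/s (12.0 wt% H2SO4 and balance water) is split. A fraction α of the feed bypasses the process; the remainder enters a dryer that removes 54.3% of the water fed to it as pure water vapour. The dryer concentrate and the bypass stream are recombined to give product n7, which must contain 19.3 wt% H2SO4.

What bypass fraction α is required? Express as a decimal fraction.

0.208

All 1320×0.120 = 158.4 kg/s of H2SO4 reaches n7, so n7 = 158.4/0.193 = 820.73 kg/s and vapour = 499.27 kg/s.
The evaporator receives (1−α)·1320 of feed at 0.880 water and removes 0.543 of that water:
0.543×0.880×(1−α)×1320 = 499.27
(1−α) = 499.27/630.75 = 0.7916;  α = 0.2084.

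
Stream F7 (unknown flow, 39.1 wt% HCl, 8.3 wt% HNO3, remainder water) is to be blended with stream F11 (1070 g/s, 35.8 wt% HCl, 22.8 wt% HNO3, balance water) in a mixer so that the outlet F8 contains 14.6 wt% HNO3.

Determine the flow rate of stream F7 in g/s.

Let F7 be the unknown flow. Total out = 1070 + F7.
HNO3 balance: 243.96 + 0.083·F7 = 0.146·(1070 + F7)
(0.083 − 0.146)·F7 = 0.146×1070 − 243.96 = -87.74
F7 = -87.74 / -0.063 = 1392.7 g/s

1393 g/s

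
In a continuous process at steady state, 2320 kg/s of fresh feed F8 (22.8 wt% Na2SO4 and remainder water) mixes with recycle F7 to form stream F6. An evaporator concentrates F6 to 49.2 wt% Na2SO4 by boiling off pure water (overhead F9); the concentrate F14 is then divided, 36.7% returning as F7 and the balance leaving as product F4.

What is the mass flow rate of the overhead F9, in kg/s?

Overall Na2SO4 balance (none leaves overhead): Na2SO4 in fresh feed = Na2SO4 in product, i.e. 2320×0.228 = (1−0.367)·F14·0.492.
F14 = 528.96/(0.492×0.633) = 1698.5 kg/s.
Recycle F7 = 0.367×1698.5 = 623.33 kg/s.
Combined feed F6 = 2320 + 623.33 = 2943.3 kg/s.
Overhead F9 = F6 − F14 = 2943.3 − 1698.5 = 1244.9 kg/s.

1245 kg/s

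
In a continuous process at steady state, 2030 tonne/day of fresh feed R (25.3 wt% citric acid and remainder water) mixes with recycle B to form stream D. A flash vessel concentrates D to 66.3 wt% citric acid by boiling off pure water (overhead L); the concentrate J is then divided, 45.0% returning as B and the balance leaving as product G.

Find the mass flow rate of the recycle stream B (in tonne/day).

Overall citric acid balance (none leaves overhead): citric acid in fresh feed = citric acid in product, i.e. 2030×0.253 = (1−0.450)·J·0.663.
J = 513.59/(0.663×0.550) = 1408.4 tonne/day.
Recycle B = 0.450×1408.4 = 633.8 tonne/day.

633.8 tonne/day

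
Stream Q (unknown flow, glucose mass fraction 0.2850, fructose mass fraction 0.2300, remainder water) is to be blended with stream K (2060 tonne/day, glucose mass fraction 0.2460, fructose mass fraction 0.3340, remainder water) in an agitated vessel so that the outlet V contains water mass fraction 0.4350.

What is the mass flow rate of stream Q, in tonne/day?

Let Q be the unknown flow. Total out = 2060 + Q.
water balance: 865.2 + 0.485·Q = 0.435·(2060 + Q)
(0.485 − 0.435)·Q = 0.435×2060 − 865.2 = 30.9
Q = 30.9 / 0.050 = 618 tonne/day

618 tonne/day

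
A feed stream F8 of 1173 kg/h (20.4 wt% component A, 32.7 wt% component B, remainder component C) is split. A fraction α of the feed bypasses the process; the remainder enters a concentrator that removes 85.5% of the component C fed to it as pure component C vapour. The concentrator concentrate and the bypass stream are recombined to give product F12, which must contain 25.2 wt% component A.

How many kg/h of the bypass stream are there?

All 1173×0.204 = 239.29 kg/h of component A reaches F12, so F12 = 239.29/0.252 = 949.57 kg/h and vapour = 223.43 kg/h.
The evaporator receives (1−α)·1173 of feed at 0.469 component C and removes 0.855 of that component C:
0.855×0.469×(1−α)×1173 = 223.43
(1−α) = 223.43/470.37 = 0.4750;  α = 0.5250.
Bypass flow = 0.5250×1173 = 615.81 kg/h.

615.8 kg/h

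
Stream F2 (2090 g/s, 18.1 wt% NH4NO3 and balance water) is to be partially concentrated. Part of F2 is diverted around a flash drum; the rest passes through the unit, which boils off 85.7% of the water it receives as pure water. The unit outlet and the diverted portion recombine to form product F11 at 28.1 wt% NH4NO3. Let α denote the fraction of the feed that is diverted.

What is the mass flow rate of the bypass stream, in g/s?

All 2090×0.181 = 378.29 g/s of NH4NO3 reaches F11, so F11 = 378.29/0.281 = 1346.2 g/s and vapour = 743.77 g/s.
The evaporator receives (1−α)·2090 of feed at 0.819 water and removes 0.857 of that water:
0.857×0.819×(1−α)×2090 = 743.77
(1−α) = 743.77/1466.9 = 0.5070;  α = 0.4930.
Bypass flow = 0.4930×2090 = 1030.3 g/s.

1030 g/s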